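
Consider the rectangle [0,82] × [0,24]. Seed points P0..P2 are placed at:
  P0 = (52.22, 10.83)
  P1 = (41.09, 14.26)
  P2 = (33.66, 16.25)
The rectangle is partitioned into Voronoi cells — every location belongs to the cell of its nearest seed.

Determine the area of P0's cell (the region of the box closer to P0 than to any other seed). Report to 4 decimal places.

1. box [0,82]×[0,24]: [(0, 0) (82, 0) (82, 24) (0, 24)]
2. ⊥bis P0·P1 via (46.655,12.545): [(42.7889, 0) (82, 0) (82, 24) (50.1852, 24)]  |A|=852.3109
3. ⊥bis P0·P2 via (42.94,13.54): [(42.7889, 0) (82, 0) (82, 24) (50.1852, 24)]  |A|=852.3109
4. canonical 4-gon: [(42.7889, 0) (82, 0) (82, 24) (50.1852, 24)]
5. shoelace: 852.3109

Area of P0's cell: 852.3109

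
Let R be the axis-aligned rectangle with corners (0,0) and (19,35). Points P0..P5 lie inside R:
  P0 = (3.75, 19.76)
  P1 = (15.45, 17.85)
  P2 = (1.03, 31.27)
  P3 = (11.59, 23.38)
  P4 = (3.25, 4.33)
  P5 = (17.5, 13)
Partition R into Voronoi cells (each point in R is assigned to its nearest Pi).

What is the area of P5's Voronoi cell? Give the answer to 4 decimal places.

1. box [0,19]×[0,35]: [(0, 0) (19, 0) (19, 35) (0, 35)]
2. ⊥bis P5·P0 via (10.625,16.38): [(2.572, 0) (19, 0) (19, 33.4149)]  |A|=274.4704
3. ⊥bis P5·P1 via (16.475,15.425): [(8.4978, 12.0532) (2.572, 0) (19, 0) (19, 16.4923)]  |A|=185.6076
4. ⊥bis P5·P2 via (9.265,22.135): [(8.4978, 12.0532) (2.572, 0) (19, 0) (19, 16.4923)]  |A|=185.6076
5. ⊥bis P5·P3 via (14.545,18.19): [(8.4978, 12.0532) (2.572, 0) (19, 0) (19, 16.4923)]  |A|=185.6076
6. ⊥bis P5·P4 via (10.375,8.665): [(8.4978, 12.0532) (8.4154, 11.8857) (15.647, 0) (19, 0) (19, 16.4923)]  |A|=107.9049
7. canonical 5-gon: [(8.4978, 12.0532) (8.4154, 11.8857) (15.647, 0) (19, 0) (19, 16.4923)]
8. shoelace: 107.9049

Area of P5's cell: 107.9049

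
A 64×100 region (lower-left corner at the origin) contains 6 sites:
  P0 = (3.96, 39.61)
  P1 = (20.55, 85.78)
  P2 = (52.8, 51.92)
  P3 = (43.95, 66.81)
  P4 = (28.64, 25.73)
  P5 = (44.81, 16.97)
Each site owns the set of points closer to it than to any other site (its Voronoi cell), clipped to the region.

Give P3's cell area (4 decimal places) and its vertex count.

1. box [0,64]×[0,100]: [(0, 0) (64, 0) (64, 100) (0, 100)]
2. ⊥bis P3·P0 via (23.955,53.21): [(0, 88.4291) (60.1468, 0) (64, 0) (64, 100) (0, 100)]  |A|=3740.6332
3. ⊥bis P3·P1 via (32.25,76.295): [(19.2013, 60.199) (60.1468, 0) (64, 0) (64, 100) (51.4673, 100)]  |A|=2605.3223
4. ⊥bis P3·P2 via (48.375,59.365): [(19.2013, 60.199) (28.0039, 47.2573) (64, 68.6519) (64, 100) (51.4673, 100)]  |A|=1278.6775
5. ⊥bis P3·P4 via (36.295,46.27): [(19.2013, 60.199) (26.088, 50.074) (30.1783, 48.5496) (64, 68.6519) (64, 100) (51.4673, 100)]  |A|=1274.3771
6. ⊥bis P3·P5 via (44.38,41.89): [(19.2013, 60.199) (26.088, 50.074) (30.1783, 48.5496) (64, 68.6519) (64, 100) (51.4673, 100)]  |A|=1274.3771
7. canonical 6-gon: [(19.2013, 60.199) (26.088, 50.074) (30.1783, 48.5496) (64, 68.6519) (64, 100) (51.4673, 100)]
8. shoelace: 1274.3771

Area of P3's cell: 1274.3771 (6 vertices)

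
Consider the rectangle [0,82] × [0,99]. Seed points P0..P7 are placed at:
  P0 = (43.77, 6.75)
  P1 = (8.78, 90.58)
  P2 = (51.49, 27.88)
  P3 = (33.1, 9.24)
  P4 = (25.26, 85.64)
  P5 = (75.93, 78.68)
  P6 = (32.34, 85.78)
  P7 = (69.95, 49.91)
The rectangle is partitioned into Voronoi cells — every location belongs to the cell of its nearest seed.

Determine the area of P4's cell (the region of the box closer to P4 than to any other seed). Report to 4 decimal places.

Area of P4's cell: 842.2955

1. box [0,82]×[0,99]: [(0, 0) (82, 0) (82, 99) (0, 99)]
2. ⊥bis P4·P0 via (34.515,46.195): [(0, 38.0967) (82, 57.3364) (82, 99) (0, 99)]  |A|=4205.2405
3. ⊥bis P4·P1 via (17.02,88.11): [(2.1816, 38.6086) (82, 57.3364) (82, 99) (20.2844, 99)]  |A|=3526.3071
4. ⊥bis P4·P2 via (38.375,56.76): [(2.7768, 40.5941) (82, 76.571) (82, 99) (20.2844, 99)]  |A|=2690.7271
5. ⊥bis P4·P3 via (29.18,47.44): [(4.056, 44.8618) (14.5447, 45.9382) (82, 76.571) (82, 99) (20.2844, 99)]  |A|=2669.0344
6. ⊥bis P4·P5 via (50.595,82.16): [(4.056, 44.8618) (14.5447, 45.9382) (47.6869, 60.9887) (52.9081, 99) (20.2844, 99)]  |A|=1731.3212
7. ⊥bis P4·P6 via (28.8,85.71): [(4.056, 44.8618) (14.5447, 45.9382) (29.4526, 52.7081) (28.5372, 99) (20.2844, 99)]  |A|=842.2955
8. ⊥bis P4·P7 via (47.605,67.775): [(4.056, 44.8618) (14.5447, 45.9382) (29.4526, 52.7081) (28.5372, 99) (20.2844, 99)]  |A|=842.2955
9. canonical 5-gon: [(4.056, 44.8618) (14.5447, 45.9382) (29.4526, 52.7081) (28.5372, 99) (20.2844, 99)]
10. shoelace: 842.2955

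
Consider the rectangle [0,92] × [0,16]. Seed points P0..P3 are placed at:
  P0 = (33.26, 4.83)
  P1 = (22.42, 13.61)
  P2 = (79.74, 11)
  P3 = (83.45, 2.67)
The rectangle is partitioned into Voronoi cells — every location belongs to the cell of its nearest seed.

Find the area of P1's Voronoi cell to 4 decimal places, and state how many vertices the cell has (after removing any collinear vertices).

Area of P1's cell: 429.6295 (4 vertices)

1. box [0,92]×[0,16]: [(0, 0) (92, 0) (92, 16) (0, 16)]
2. ⊥bis P1·P0 via (27.84,9.22): [(0, 0) (20.3721, 0) (33.3315, 16) (0, 16)]  |A|=429.6295
3. ⊥bis P1·P2 via (51.08,12.305): [(0, 0) (20.3721, 0) (33.3315, 16) (0, 16)]  |A|=429.6295
4. ⊥bis P1·P3 via (52.935,8.14): [(0, 0) (20.3721, 0) (33.3315, 16) (0, 16)]  |A|=429.6295
5. canonical 4-gon: [(0, 0) (20.3721, 0) (33.3315, 16) (0, 16)]
6. shoelace: 429.6295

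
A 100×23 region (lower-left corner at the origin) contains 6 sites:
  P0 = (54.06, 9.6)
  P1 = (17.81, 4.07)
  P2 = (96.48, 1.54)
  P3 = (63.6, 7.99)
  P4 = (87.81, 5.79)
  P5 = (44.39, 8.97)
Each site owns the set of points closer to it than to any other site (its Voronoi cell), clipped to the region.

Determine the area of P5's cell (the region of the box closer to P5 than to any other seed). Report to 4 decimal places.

1. box [0,100]×[0,23]: [(0, 0) (100, 0) (100, 23) (0, 23)]
2. ⊥bis P5·P0 via (49.225,9.285): [(0, 0) (49.8299, 0) (48.3315, 23) (0, 23)]  |A|=1128.8559
3. ⊥bis P5·P1 via (31.1,6.52): [(32.302, 0) (49.8299, 0) (48.3315, 23) (28.0619, 23)]  |A|=434.6713
4. ⊥bis P5·P2 via (70.435,5.255): [(32.302, 0) (49.8299, 0) (48.3315, 23) (28.0619, 23)]  |A|=434.6713
5. ⊥bis P5·P3 via (53.995,8.48): [(32.302, 0) (49.8299, 0) (48.3315, 23) (28.0619, 23)]  |A|=434.6713
6. ⊥bis P5·P4 via (66.1,7.38): [(32.302, 0) (49.8299, 0) (48.3315, 23) (28.0619, 23)]  |A|=434.6713
7. canonical 4-gon: [(32.302, 0) (49.8299, 0) (48.3315, 23) (28.0619, 23)]
8. shoelace: 434.6713

Area of P5's cell: 434.6713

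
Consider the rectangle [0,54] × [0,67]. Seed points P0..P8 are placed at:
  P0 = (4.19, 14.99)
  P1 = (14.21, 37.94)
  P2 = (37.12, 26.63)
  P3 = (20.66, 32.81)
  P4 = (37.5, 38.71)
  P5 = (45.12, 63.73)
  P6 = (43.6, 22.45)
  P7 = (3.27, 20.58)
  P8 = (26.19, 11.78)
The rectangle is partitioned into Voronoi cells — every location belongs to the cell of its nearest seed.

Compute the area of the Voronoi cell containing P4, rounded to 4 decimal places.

1. box [0,54]×[0,67]: [(0, 0) (54, 0) (54, 67) (0, 67)]
2. ⊥bis P4·P0 via (20.845,26.85): [(0, 56.1226) (39.9648, 0) (54, 0) (54, 67) (0, 67)]  |A|=2496.5338
3. ⊥bis P4·P1 via (25.855,38.325): [(26.4968, 18.9132) (39.9648, 0) (54, 0) (54, 67) (24.907, 67)]  |A|=1753.5782
4. ⊥bis P4·P2 via (37.31,32.67): [(26.0302, 33.0248) (54, 32.145) (54, 67) (24.907, 67)]  |A|=981.6638
5. ⊥bis P4·P3 via (29.08,35.76): [(25.6126, 45.6568) (30.083, 32.8973) (54, 32.145) (54, 67) (24.907, 67)]  |A|=956.0936
6. ⊥bis P4·P5 via (41.31,51.22): [(25.2671, 56.106) (25.6126, 45.6568) (30.083, 32.8973) (54, 32.145) (54, 47.3552)]  |A|=515.3972
7. ⊥bis P4·P6 via (40.55,30.58): [(25.2671, 56.106) (25.6126, 45.6568) (30.083, 32.8973) (45.4394, 32.4143) (54, 35.6258) (54, 47.3552)]  |A|=500.4982
8. ⊥bis P4·P7 via (20.385,29.645): [(25.2671, 56.106) (25.6126, 45.6568) (30.083, 32.8973) (45.4394, 32.4143) (54, 35.6258) (54, 47.3552)]  |A|=500.4982
9. ⊥bis P4·P8 via (31.845,25.245): [(25.2671, 56.106) (25.6126, 45.6568) (30.083, 32.8973) (45.4394, 32.4143) (54, 35.6258) (54, 47.3552)]  |A|=500.4982
10. canonical 6-gon: [(25.2671, 56.106) (25.6126, 45.6568) (30.083, 32.8973) (45.4394, 32.4143) (54, 35.6258) (54, 47.3552)]
11. shoelace: 500.4982

Area of P4's cell: 500.4982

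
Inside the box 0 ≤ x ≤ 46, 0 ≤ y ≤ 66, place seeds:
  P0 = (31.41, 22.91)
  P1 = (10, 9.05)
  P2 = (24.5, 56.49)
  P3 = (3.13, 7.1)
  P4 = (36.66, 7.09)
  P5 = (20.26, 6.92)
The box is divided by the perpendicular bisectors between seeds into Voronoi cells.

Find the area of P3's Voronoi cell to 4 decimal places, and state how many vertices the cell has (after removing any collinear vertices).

Area of P3's cell: 138.1874 (3 vertices)

1. box [0,46]×[0,66]: [(0, 0) (46, 0) (46, 66) (0, 66)]
2. ⊥bis P3·P0 via (17.27,15.005): [(0, 45.8966) (0, 0) (25.6586, 0)]  |A|=588.8203
3. ⊥bis P3·P1 via (6.565,8.075): [(0, 31.204) (0, 0) (8.857, 0)]  |A|=138.1874
4. ⊥bis P3·P2 via (13.815,31.795): [(0, 31.204) (0, 0) (8.857, 0)]  |A|=138.1874
5. ⊥bis P3·P4 via (19.895,7.095): [(0, 31.204) (0, 0) (8.857, 0)]  |A|=138.1874
6. ⊥bis P3·P5 via (11.695,7.01): [(0, 31.204) (0, 0) (8.857, 0)]  |A|=138.1874
7. canonical 3-gon: [(0, 31.204) (0, 0) (8.857, 0)]
8. shoelace: 138.1874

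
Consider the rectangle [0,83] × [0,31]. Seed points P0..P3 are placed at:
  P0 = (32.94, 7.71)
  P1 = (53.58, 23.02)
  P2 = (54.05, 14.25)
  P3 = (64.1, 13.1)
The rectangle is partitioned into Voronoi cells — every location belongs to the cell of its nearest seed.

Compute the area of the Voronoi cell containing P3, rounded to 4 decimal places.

Area of P3's cell: 675.0407

1. box [0,83]×[0,31]: [(0, 0) (83, 0) (83, 31) (0, 31)]
2. ⊥bis P3·P0 via (48.52,10.405): [(50.3198, 0) (83, 0) (83, 31) (44.9575, 31)]  |A|=1096.201
3. ⊥bis P3·P1 via (58.84,18.06): [(49.0008, 7.6257) (50.3198, 0) (83, 0) (83, 31) (71.042, 31)]  |A|=791.3474
4. ⊥bis P3·P2 via (59.075,13.675): [(59.6785, 18.9492) (57.5102, 0) (83, 0) (83, 31) (71.042, 31)]  |A|=675.0407
5. canonical 5-gon: [(59.6785, 18.9492) (57.5102, 0) (83, 0) (83, 31) (71.042, 31)]
6. shoelace: 675.0407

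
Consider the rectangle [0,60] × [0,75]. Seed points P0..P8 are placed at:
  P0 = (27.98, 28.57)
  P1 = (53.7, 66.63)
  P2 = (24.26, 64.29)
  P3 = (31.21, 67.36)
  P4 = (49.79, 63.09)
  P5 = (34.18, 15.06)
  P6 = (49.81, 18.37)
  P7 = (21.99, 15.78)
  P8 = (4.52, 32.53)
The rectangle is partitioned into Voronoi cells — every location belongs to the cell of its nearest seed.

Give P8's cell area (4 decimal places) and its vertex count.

Area of P8's cell: 564.5829 (4 vertices)

1. box [0,60]×[0,75]: [(0, 0) (60, 0) (60, 75) (0, 75)]
2. ⊥bis P8·P0 via (16.25,30.55): [(0, 0) (11.0932, 0) (23.7531, 75) (0, 75)]  |A|=1306.7359
3. ⊥bis P8·P1 via (29.11,49.58): [(0, 0) (11.0932, 0) (21.3511, 60.7701) (11.4845, 75) (0, 75)]  |A|=1219.4458
4. ⊥bis P8·P2 via (14.39,48.41): [(0, 57.3539) (0, 0) (11.0932, 0) (18.8019, 45.6679)]  |A|=792.4821
5. ⊥bis P8·P3 via (17.865,49.945): [(0, 57.3539) (0, 0) (11.0932, 0) (18.8019, 45.6679)]  |A|=792.4821
6. ⊥bis P8·P4 via (27.155,47.81): [(0, 57.3539) (0, 0) (11.0932, 0) (18.8019, 45.6679)]  |A|=792.4821
7. ⊥bis P8·P5 via (19.35,23.795): [(0, 57.3539) (0, 0) (5.3345, 0) (13.4065, 13.7043) (18.8019, 45.6679)]  |A|=753.0228
8. ⊥bis P8·P6 via (27.165,25.45): [(0, 57.3539) (0, 0) (5.3345, 0) (13.4065, 13.7043) (18.8019, 45.6679)]  |A|=753.0228
9. ⊥bis P8·P7 via (13.255,24.155): [(0, 57.3539) (0, 10.3302) (15.5798, 26.5798) (18.8019, 45.6679)]  |A|=564.5829
10. canonical 4-gon: [(0, 57.3539) (0, 10.3302) (15.5798, 26.5798) (18.8019, 45.6679)]
11. shoelace: 564.5829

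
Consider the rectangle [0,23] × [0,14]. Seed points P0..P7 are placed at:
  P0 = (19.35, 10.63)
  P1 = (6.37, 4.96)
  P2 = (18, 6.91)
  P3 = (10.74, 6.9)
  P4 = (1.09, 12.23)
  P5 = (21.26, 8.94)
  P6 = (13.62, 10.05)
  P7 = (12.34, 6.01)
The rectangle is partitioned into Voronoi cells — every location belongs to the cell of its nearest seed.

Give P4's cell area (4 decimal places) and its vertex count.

1. box [0,23]×[0,14]: [(0, 0) (23, 0) (23, 14) (0, 14)]
2. ⊥bis P4·P0 via (10.22,11.43): [(0, 0) (9.2185, 0) (10.4452, 14) (0, 14)]  |A|=137.6456
3. ⊥bis P4·P1 via (3.73,8.595): [(0, 5.886) (10.3958, 13.4362) (10.4452, 14) (0, 14)]  |A|=45.1203
4. ⊥bis P4·P2 via (9.545,9.57): [(0, 5.886) (10.3958, 13.4362) (10.4452, 14) (0, 14)]  |A|=45.1203
5. ⊥bis P4·P3 via (5.915,9.565): [(0, 5.886) (6.484, 10.5951) (8.3646, 14) (0, 14)]  |A|=40.5456
6. ⊥bis P4·P5 via (11.175,10.585): [(0, 5.886) (6.484, 10.5951) (8.3646, 14) (0, 14)]  |A|=40.5456
7. ⊥bis P4·P6 via (7.355,11.14): [(0, 5.886) (6.484, 10.5951) (7.6171, 12.6468) (7.8526, 14) (0, 14)]  |A|=40.1992
8. ⊥bis P4·P7 via (6.715,9.12): [(0, 5.886) (6.484, 10.5951) (7.6171, 12.6468) (7.8526, 14) (0, 14)]  |A|=40.1992
9. canonical 5-gon: [(0, 5.886) (6.484, 10.5951) (7.6171, 12.6468) (7.8526, 14) (0, 14)]
10. shoelace: 40.1992

Area of P4's cell: 40.1992 (5 vertices)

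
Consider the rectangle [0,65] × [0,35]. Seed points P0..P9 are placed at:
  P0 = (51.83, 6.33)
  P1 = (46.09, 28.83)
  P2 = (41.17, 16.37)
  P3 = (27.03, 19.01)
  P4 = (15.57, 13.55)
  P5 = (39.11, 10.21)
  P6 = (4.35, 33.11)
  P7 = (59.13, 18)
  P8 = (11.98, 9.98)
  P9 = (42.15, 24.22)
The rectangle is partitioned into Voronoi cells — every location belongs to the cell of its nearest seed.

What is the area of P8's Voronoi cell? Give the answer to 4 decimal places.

Area of P8's cell: 309.1543

1. box [0,65]×[0,35]: [(0, 0) (65, 0) (65, 35) (0, 35)]
2. ⊥bis P8·P0 via (31.905,8.155): [(0, 0) (31.1581, 0) (34.3638, 35) (0, 35)]  |A|=1146.6329
3. ⊥bis P8·P1 via (29.035,19.405): [(0, 0) (31.1581, 0) (32.3809, 13.3505) (20.4168, 35) (0, 35)]  |A|=995.6601
4. ⊥bis P8·P2 via (26.575,13.175): [(0, 0) (29.4591, 0) (22.7028, 30.8634) (20.4168, 35) (0, 35)]  |A|=894.1322
5. ⊥bis P8·P3 via (19.505,14.495): [(0, 0) (28.202, 0) (7.202, 35) (0, 35)]  |A|=619.57
6. ⊥bis P8·P4 via (13.775,11.765): [(0, 25.6172) (0, 0) (25.4745, 0)]  |A|=326.2918
7. ⊥bis P8·P5 via (25.545,10.095): [(0, 25.6172) (0, 0) (25.4745, 0)]  |A|=326.2918
8. ⊥bis P8·P6 via (8.165,21.545): [(5.0661, 20.5227) (0, 18.8516) (0, 0) (25.4745, 0)]  |A|=309.1543
9. ⊥bis P8·P7 via (35.555,13.99): [(5.0661, 20.5227) (0, 18.8516) (0, 0) (25.4745, 0)]  |A|=309.1543
10. ⊥bis P8·P9 via (27.065,17.1): [(5.0661, 20.5227) (0, 18.8516) (0, 0) (25.4745, 0)]  |A|=309.1543
11. canonical 4-gon: [(5.0661, 20.5227) (0, 18.8516) (0, 0) (25.4745, 0)]
12. shoelace: 309.1543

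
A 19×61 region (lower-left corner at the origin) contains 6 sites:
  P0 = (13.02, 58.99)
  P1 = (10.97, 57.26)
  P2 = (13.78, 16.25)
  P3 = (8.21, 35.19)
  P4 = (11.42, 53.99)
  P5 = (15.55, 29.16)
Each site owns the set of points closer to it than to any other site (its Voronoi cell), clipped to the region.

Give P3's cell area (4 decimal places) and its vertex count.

Area of P3's cell: 279.6150 (5 vertices)

1. box [0,19]×[0,61]: [(0, 0) (19, 0) (19, 61) (0, 61)]
2. ⊥bis P3·P0 via (10.615,47.09): [(0, 49.2353) (0, 0) (19, 0) (19, 45.3954)]  |A|=898.9915
3. ⊥bis P3·P1 via (9.59,46.225): [(0, 47.4243) (0, 0) (19, 0) (19, 45.0482)]  |A|=878.4888
4. ⊥bis P3·P2 via (10.995,25.72): [(0, 47.4243) (0, 22.4865) (19, 28.0742) (19, 45.0482)]  |A|=398.1624
5. ⊥bis P3·P4 via (9.815,44.59): [(0, 46.2659) (0, 22.4865) (19, 28.0742) (19, 43.0217)]  |A|=367.9054
6. ⊥bis P3·P5 via (11.88,32.175): [(0, 46.2659) (0, 22.4865) (5.1696, 24.0068) (19, 40.8418) (19, 43.0217)]  |A|=279.615
7. canonical 5-gon: [(0, 46.2659) (0, 22.4865) (5.1696, 24.0068) (19, 40.8418) (19, 43.0217)]
8. shoelace: 279.615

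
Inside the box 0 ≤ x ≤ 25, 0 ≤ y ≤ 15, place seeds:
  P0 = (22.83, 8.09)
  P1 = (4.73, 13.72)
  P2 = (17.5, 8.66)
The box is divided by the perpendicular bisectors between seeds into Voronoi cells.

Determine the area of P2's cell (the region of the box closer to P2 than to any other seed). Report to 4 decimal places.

Area of P2's cell: 156.2783

1. box [0,25]×[0,15]: [(0, 0) (25, 0) (25, 15) (0, 15)]
2. ⊥bis P2·P0 via (20.165,8.375): [(0, 0) (19.2694, 0) (20.8735, 15) (0, 15)]  |A|=301.0714
3. ⊥bis P2·P1 via (11.115,11.19): [(6.6811, 0) (19.2694, 0) (20.8735, 15) (12.6247, 15)]  |A|=156.2783
4. canonical 4-gon: [(6.6811, 0) (19.2694, 0) (20.8735, 15) (12.6247, 15)]
5. shoelace: 156.2783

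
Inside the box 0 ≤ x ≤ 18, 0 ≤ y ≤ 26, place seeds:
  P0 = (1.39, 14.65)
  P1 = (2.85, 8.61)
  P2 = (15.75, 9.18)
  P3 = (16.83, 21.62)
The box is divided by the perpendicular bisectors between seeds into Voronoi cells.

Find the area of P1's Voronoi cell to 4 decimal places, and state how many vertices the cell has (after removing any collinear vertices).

Area of P1's cell: 115.1576 (4 vertices)

1. box [0,18]×[0,26]: [(0, 0) (18, 0) (18, 26) (0, 26)]
2. ⊥bis P1·P0 via (2.12,11.63): [(0, 11.1175) (0, 0) (18, 0) (18, 15.4685)]  |A|=239.2748
3. ⊥bis P1·P2 via (9.3,8.895): [(9.1046, 13.3183) (0, 11.1175) (0, 0) (9.693, 0)]  |A|=115.1576
4. ⊥bis P1·P3 via (9.84,15.115): [(9.1046, 13.3183) (0, 11.1175) (0, 0) (9.693, 0)]  |A|=115.1576
5. canonical 4-gon: [(9.1046, 13.3183) (0, 11.1175) (0, 0) (9.693, 0)]
6. shoelace: 115.1576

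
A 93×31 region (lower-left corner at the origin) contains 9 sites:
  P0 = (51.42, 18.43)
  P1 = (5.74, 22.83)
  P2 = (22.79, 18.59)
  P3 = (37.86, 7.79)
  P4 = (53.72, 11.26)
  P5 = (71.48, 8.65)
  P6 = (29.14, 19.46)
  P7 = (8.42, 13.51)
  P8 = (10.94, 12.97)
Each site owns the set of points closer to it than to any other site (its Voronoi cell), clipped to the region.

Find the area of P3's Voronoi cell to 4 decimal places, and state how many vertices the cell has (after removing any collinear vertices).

Area of P3's cell: 299.0060 (6 vertices)

1. box [0,93]×[0,31]: [(0, 0) (93, 0) (93, 31) (0, 31)]
2. ⊥bis P3·P0 via (44.64,13.11): [(0, 0) (54.9269, 0) (30.6024, 31) (0, 31)]  |A|=1325.7045
3. ⊥bis P3·P1 via (21.8,15.31): [(14.6312, 0) (54.9269, 0) (30.6024, 31) (29.1467, 31)]  |A|=647.1465
4. ⊥bis P3·P2 via (30.325,13.19): [(20.8723, 0) (54.9269, 0) (37.1283, 22.6832)]  |A|=386.2328
5. ⊥bis P3·P4 via (45.79,9.525): [(20.8723, 0) (47.874, 0) (45.147, 12.4638) (37.1283, 22.6832)]  |A|=342.2794
6. ⊥bis P3·P5 via (54.67,8.22): [(20.8723, 0) (47.874, 0) (45.147, 12.4638) (37.1283, 22.6832)]  |A|=342.2794
7. ⊥bis P3·P6 via (33.5,13.625): [(27.3359, 9.0191) (20.8723, 0) (47.874, 0) (45.147, 12.4638) (40.2678, 18.682)]  |A|=301.2397
8. ⊥bis P3·P7 via (23.14,10.65): [(27.3359, 9.0191) (21.1446, 0.3799) (21.0708, 0) (47.874, 0) (45.147, 12.4638) (40.2678, 18.682)]  |A|=301.202
9. ⊥bis P3·P8 via (24.4,10.38): [(27.3359, 9.0191) (22.9644, 2.9192) (22.4027, 0) (47.874, 0) (45.147, 12.4638) (40.2678, 18.682)]  |A|=299.006
10. canonical 6-gon: [(27.3359, 9.0191) (22.9644, 2.9192) (22.4027, 0) (47.874, 0) (45.147, 12.4638) (40.2678, 18.682)]
11. shoelace: 299.006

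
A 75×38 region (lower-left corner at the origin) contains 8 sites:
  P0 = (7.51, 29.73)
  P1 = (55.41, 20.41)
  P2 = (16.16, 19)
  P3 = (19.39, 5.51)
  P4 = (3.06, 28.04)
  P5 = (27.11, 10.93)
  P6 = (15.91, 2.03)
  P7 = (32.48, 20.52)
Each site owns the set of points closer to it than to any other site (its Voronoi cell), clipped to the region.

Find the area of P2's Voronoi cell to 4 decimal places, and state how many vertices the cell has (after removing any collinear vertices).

1. box [0,75]×[0,38]: [(0, 0) (75, 0) (75, 38) (0, 38)]
2. ⊥bis P2·P0 via (11.835,24.365): [(0, 14.8242) (0, 0) (75, 0) (75, 38) (28.7487, 38)]  |A|=2516.8629
3. ⊥bis P2·P1 via (35.785,19.705): [(0, 14.8242) (0, 0) (36.4929, 0) (35.1278, 38) (28.7487, 38)]  |A|=1027.6553
4. ⊥bis P2·P3 via (17.775,12.255): [(0, 14.8242) (0, 7.999) (35.8968, 16.594) (35.1278, 38) (28.7487, 38)]  |A|=581.3044
5. ⊥bis P2·P4 via (9.61,23.52): [(8.1345, 21.3818) (0, 9.594) (0, 7.999) (35.8968, 16.594) (35.1278, 38) (28.7487, 38)]  |A|=560.0318
6. ⊥bis P2·P5 via (21.635,14.965): [(8.1345, 21.3818) (0, 9.594) (0, 7.999) (20.0369, 12.7966) (35.2897, 33.4927) (35.1278, 38) (28.7487, 38)]  |A|=424.8735
7. ⊥bis P2·P6 via (16.035,10.515): [(8.1345, 21.3818) (0.7905, 10.7396) (10.8283, 10.5917) (20.0369, 12.7966) (35.2897, 33.4927) (35.1278, 38) (28.7487, 38)]  |A|=410.43
8. ⊥bis P2·P7 via (24.32,19.76): [(23.0491, 33.4053) (8.1345, 21.3818) (0.7905, 10.7396) (10.8283, 10.5917) (20.0369, 12.7966) (24.4152, 18.7374)]  |A|=278.3511
9. canonical 6-gon: [(23.0491, 33.4053) (8.1345, 21.3818) (0.7905, 10.7396) (10.8283, 10.5917) (20.0369, 12.7966) (24.4152, 18.7374)]
10. shoelace: 278.3511

Area of P2's cell: 278.3511 (6 vertices)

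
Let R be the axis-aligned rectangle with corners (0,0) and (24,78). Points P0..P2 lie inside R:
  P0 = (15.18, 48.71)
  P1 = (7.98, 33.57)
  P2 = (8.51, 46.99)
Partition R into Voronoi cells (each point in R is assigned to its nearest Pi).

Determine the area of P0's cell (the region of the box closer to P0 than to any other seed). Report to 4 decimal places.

1. box [0,24]×[0,78]: [(0, 0) (24, 0) (24, 78) (0, 78)]
2. ⊥bis P0·P1 via (11.58,41.14): [(0, 46.647) (24, 35.2335) (24, 78) (0, 78)]  |A|=889.4337
3. ⊥bis P0·P2 via (11.845,47.85): [(13.8542, 40.0585) (24, 35.2335) (24, 78) (4.0702, 78)]  |A|=595.0336
4. canonical 4-gon: [(13.8542, 40.0585) (24, 35.2335) (24, 78) (4.0702, 78)]
5. shoelace: 595.0336

Area of P0's cell: 595.0336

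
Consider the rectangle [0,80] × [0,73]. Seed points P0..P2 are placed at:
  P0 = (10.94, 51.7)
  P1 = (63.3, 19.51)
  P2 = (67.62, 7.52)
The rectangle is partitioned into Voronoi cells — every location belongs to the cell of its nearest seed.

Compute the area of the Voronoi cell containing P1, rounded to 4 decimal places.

1. box [0,80]×[0,73]: [(0, 0) (80, 0) (80, 73) (0, 73)]
2. ⊥bis P1·P0 via (37.12,35.605): [(15.2307, 0) (80, 0) (80, 73) (60.1098, 73)]  |A|=3090.0732
3. ⊥bis P1·P2 via (65.46,13.515): [(15.2307, 0) (27.9496, 0) (80, 18.7538) (80, 73) (60.1098, 73)]  |A|=2602.0029
4. canonical 5-gon: [(15.2307, 0) (27.9496, 0) (80, 18.7538) (80, 73) (60.1098, 73)]
5. shoelace: 2602.0029

Area of P1's cell: 2602.0029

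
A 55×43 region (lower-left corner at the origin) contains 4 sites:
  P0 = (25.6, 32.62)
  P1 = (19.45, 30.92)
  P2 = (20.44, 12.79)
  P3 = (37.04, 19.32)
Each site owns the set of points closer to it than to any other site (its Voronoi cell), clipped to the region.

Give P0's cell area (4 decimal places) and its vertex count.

Area of P0's cell: 348.4176 (4 vertices)

1. box [0,55]×[0,43]: [(0, 0) (55, 0) (55, 43) (0, 43)]
2. ⊥bis P0·P1 via (22.525,31.77): [(31.307, 0) (55, 0) (55, 43) (19.4208, 43)]  |A|=1274.3539
3. ⊥bis P0·P2 via (23.02,22.705): [(25.1866, 22.1412) (55, 14.3834) (55, 43) (19.4208, 43)]  |A|=797.6481
4. ⊥bis P0·P3 via (31.32,25.97): [(25.1866, 22.1412) (26.478, 21.8052) (51.1189, 43) (19.4208, 43)]  |A|=348.4176
5. canonical 4-gon: [(25.1866, 22.1412) (26.478, 21.8052) (51.1189, 43) (19.4208, 43)]
6. shoelace: 348.4176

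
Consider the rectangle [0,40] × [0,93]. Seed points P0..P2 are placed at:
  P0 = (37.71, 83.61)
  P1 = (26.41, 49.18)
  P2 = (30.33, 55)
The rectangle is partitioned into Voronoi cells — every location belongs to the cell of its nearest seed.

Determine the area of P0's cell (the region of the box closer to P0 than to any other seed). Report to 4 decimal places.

Area of P0's cell: 803.1407

1. box [0,40]×[0,93]: [(0, 0) (40, 0) (40, 93) (0, 93)]
2. ⊥bis P0·P1 via (32.06,66.395): [(0, 76.9172) (40, 63.7891) (40, 93) (0, 93)]  |A|=905.8753
3. ⊥bis P0·P2 via (34.02,69.305): [(0, 78.0805) (40, 67.7624) (40, 93) (0, 93)]  |A|=803.1407
4. canonical 4-gon: [(0, 78.0805) (40, 67.7624) (40, 93) (0, 93)]
5. shoelace: 803.1407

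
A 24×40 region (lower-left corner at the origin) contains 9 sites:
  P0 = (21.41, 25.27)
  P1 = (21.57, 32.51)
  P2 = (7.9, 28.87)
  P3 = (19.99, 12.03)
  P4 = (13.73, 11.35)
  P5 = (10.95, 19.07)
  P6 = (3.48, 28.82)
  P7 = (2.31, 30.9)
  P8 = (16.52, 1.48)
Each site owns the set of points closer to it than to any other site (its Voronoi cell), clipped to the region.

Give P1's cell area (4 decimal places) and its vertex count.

1. box [0,24]×[0,40]: [(0, 0) (24, 0) (24, 40) (0, 40)]
2. ⊥bis P1·P0 via (21.49,28.89): [(0, 29.3649) (24, 28.8345) (24, 40) (0, 40)]  |A|=261.6066
3. ⊥bis P1·P2 via (14.735,30.69): [(15.1771, 29.0295) (24, 28.8345) (24, 40) (12.256, 40)]  |A|=113.6745
4. ⊥bis P1·P3 via (20.78,22.27): [(15.1771, 29.0295) (24, 28.8345) (24, 40) (12.256, 40)]  |A|=113.6745
5. ⊥bis P1·P4 via (17.65,21.93): [(15.1771, 29.0295) (24, 28.8345) (24, 40) (12.256, 40)]  |A|=113.6745
6. ⊥bis P1·P5 via (16.26,25.79): [(15.1771, 29.0295) (24, 28.8345) (24, 40) (12.256, 40)]  |A|=113.6745
7. ⊥bis P1·P6 via (12.525,30.665): [(15.1771, 29.0295) (24, 28.8345) (24, 40) (12.256, 40)]  |A|=113.6745
8. ⊥bis P1·P7 via (11.94,31.705): [(15.1771, 29.0295) (24, 28.8345) (24, 40) (12.256, 40)]  |A|=113.6745
9. ⊥bis P1·P8 via (19.045,16.995): [(15.1771, 29.0295) (24, 28.8345) (24, 40) (12.256, 40)]  |A|=113.6745
10. canonical 4-gon: [(15.1771, 29.0295) (24, 28.8345) (24, 40) (12.256, 40)]
11. shoelace: 113.6745

Area of P1's cell: 113.6745 (4 vertices)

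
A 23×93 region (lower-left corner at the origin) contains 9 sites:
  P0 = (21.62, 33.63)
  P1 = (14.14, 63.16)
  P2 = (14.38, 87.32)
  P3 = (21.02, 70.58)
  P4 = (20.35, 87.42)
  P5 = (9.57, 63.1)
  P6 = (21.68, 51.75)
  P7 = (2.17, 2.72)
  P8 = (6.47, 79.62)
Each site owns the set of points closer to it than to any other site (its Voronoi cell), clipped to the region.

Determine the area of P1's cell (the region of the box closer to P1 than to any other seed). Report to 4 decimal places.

Area of P1's cell: 109.9751

1. box [0,23]×[0,93]: [(0, 0) (23, 0) (23, 93) (0, 93)]
2. ⊥bis P1·P0 via (17.88,48.395): [(0, 43.866) (23, 49.6919) (23, 93) (0, 93)]  |A|=1063.0845
3. ⊥bis P1·P2 via (14.26,75.24): [(0, 75.3817) (0, 43.866) (23, 49.6919) (23, 75.1532)]  |A|=655.2351
4. ⊥bis P1·P3 via (17.58,66.87): [(8.4912, 75.2973) (0, 75.3817) (0, 43.866) (23, 49.6919) (23, 61.8444)]  |A|=558.6886
5. ⊥bis P1·P4 via (17.245,75.29): [(8.4912, 75.2973) (0, 75.3817) (0, 43.866) (23, 49.6919) (23, 61.8444)]  |A|=558.6886
6. ⊥bis P1·P5 via (11.855,63.13): [(11.7347, 72.2899) (12.0678, 46.9228) (23, 49.6919) (23, 61.8444)]  |A|=207.5712
7. ⊥bis P1·P6 via (17.91,57.455): [(11.7347, 72.2899) (11.9809, 53.5369) (23, 60.8186) (23, 61.8444)]  |A|=109.9944
8. ⊥bis P1·P7 via (8.155,32.94): [(11.7347, 72.2899) (11.9809, 53.5369) (23, 60.8186) (23, 61.8444)]  |A|=109.9944
9. ⊥bis P1·P8 via (10.305,71.39): [(11.9024, 72.1344) (11.7378, 72.0576) (11.9809, 53.5369) (23, 60.8186) (23, 61.8444)]  |A|=109.9751
10. canonical 5-gon: [(11.9024, 72.1344) (11.7378, 72.0576) (11.9809, 53.5369) (23, 60.8186) (23, 61.8444)]
11. shoelace: 109.9751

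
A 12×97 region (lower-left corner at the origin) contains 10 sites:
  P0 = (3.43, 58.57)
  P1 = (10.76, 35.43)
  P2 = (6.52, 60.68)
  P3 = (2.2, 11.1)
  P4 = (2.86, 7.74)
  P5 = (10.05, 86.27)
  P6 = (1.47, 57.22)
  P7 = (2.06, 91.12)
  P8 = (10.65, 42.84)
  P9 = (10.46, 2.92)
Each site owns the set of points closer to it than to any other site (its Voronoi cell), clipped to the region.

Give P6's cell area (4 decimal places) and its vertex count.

1. box [0,12]×[0,97]: [(0, 0) (12, 0) (12, 97) (0, 97)]
2. ⊥bis P6·P0 via (2.45,57.895): [(0, 61.452) (0, 0) (12, 0) (12, 44.0298)]  |A|=632.8911
3. ⊥bis P6·P1 via (6.115,46.325): [(9.4421, 47.7435) (0, 61.452) (0, 43.7179)]  |A|=83.7238
4. ⊥bis P6·P2 via (3.995,58.95): [(9.4421, 47.7435) (0, 61.452) (0, 43.7179)]  |A|=83.7238
5. ⊥bis P6·P3 via (1.835,34.16): [(9.4421, 47.7435) (0, 61.452) (0, 43.7179)]  |A|=83.7238
6. ⊥bis P6·P4 via (2.165,32.48): [(9.4421, 47.7435) (0, 61.452) (0, 43.7179)]  |A|=83.7238
7. ⊥bis P6·P5 via (5.76,71.745): [(9.4421, 47.7435) (0, 61.452) (0, 43.7179)]  |A|=83.7238
8. ⊥bis P6·P7 via (1.765,74.17): [(9.4421, 47.7435) (0, 61.452) (0, 43.7179)]  |A|=83.7238
9. ⊥bis P6·P8 via (6.06,50.03): [(7.3153, 50.8313) (0, 61.452) (0, 46.1614)]  |A|=55.9277
10. ⊥bis P6·P9 via (5.965,30.07): [(7.3153, 50.8313) (0, 61.452) (0, 46.1614)]  |A|=55.9277
11. canonical 3-gon: [(7.3153, 50.8313) (0, 61.452) (0, 46.1614)]
12. shoelace: 55.9277

Area of P6's cell: 55.9277 (3 vertices)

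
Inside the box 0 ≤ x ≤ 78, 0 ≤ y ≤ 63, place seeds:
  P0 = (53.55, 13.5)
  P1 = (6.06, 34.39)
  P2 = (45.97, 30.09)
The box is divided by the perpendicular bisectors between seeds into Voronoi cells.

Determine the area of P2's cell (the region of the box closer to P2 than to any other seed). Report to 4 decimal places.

Area of P2's cell: 2063.3796

1. box [0,78]×[0,63]: [(0, 0) (78, 0) (78, 63) (0, 63)]
2. ⊥bis P2·P0 via (49.76,21.795): [(0, 0) (2.0583, 0) (78, 34.6979) (78, 63) (0, 63)]  |A|=3596.4907
3. ⊥bis P2·P1 via (26.015,32.24): [(23.6019, 9.8433) (78, 34.6979) (78, 63) (29.3292, 63)]  |A|=2063.3796
4. canonical 4-gon: [(23.6019, 9.8433) (78, 34.6979) (78, 63) (29.3292, 63)]
5. shoelace: 2063.3796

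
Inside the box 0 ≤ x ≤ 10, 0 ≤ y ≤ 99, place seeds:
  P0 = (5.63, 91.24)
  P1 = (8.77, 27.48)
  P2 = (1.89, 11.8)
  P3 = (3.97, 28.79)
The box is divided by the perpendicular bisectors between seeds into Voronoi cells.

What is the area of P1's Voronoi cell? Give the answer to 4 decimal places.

Area of P1's cell: 69.2896

1. box [0,10]×[0,99]: [(0, 0) (10, 0) (10, 99) (0, 99)]
2. ⊥bis P1·P0 via (7.2,59.36): [(0, 59.0054) (0, 0) (10, 0) (10, 59.4979)]  |A|=592.5166
3. ⊥bis P1·P2 via (5.33,19.64): [(0, 59.0054) (0, 21.9787) (10, 17.5909) (10, 59.4979)]  |A|=394.6686
4. ⊥bis P1·P3 via (6.37,28.135): [(4.1883, 20.141) (10, 17.5909) (10, 41.4358)]  |A|=69.2896
5. canonical 3-gon: [(4.1883, 20.141) (10, 17.5909) (10, 41.4358)]
6. shoelace: 69.2896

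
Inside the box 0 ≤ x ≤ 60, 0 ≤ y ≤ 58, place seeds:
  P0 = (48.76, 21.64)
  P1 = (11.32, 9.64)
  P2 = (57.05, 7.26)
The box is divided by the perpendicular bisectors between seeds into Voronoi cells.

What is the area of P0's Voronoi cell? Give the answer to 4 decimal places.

Area of P0's cell: 1700.5678

1. box [0,60]×[0,58]: [(0, 0) (60, 0) (60, 58) (0, 58)]
2. ⊥bis P0·P1 via (30.04,15.64): [(35.0528, 0) (60, 0) (60, 58) (16.4631, 58)]  |A|=1986.039
3. ⊥bis P0·P2 via (52.905,14.45): [(33.9279, 3.5098) (60, 18.5402) (60, 58) (16.4631, 58)]  |A|=1700.5678
4. canonical 4-gon: [(33.9279, 3.5098) (60, 18.5402) (60, 58) (16.4631, 58)]
5. shoelace: 1700.5678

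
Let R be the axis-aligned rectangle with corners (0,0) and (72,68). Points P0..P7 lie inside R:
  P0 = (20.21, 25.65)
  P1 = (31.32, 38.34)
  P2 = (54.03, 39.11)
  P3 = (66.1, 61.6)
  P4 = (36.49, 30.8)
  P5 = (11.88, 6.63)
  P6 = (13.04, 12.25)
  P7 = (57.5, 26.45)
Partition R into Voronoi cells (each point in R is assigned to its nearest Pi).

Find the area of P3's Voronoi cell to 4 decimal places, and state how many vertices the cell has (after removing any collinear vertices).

1. box [0,72]×[0,68]: [(0, 0) (72, 0) (72, 68) (0, 68)]
2. ⊥bis P3·P0 via (43.155,43.625): [(72, 6.8045) (72, 68) (24.0597, 68)]  |A|=1466.864
3. ⊥bis P3·P1 via (48.71,49.97): [(72, 15.1451) (72, 68) (36.652, 68)]  |A|=934.1572
4. ⊥bis P3·P2 via (60.065,50.355): [(41.9511, 60.0764) (72, 43.9497) (72, 68) (36.652, 68)]  |A|=501.3842
5. ⊥bis P3·P4 via (51.295,46.2): [(41.9511, 60.0764) (72, 43.9497) (72, 68) (36.652, 68)]  |A|=501.3842
6. ⊥bis P3·P5 via (38.99,34.115): [(41.9511, 60.0764) (72, 43.9497) (72, 68) (36.652, 68)]  |A|=501.3842
7. ⊥bis P3·P6 via (39.57,36.925): [(41.9511, 60.0764) (72, 43.9497) (72, 68) (36.652, 68)]  |A|=501.3842
8. ⊥bis P3·P7 via (61.8,44.025): [(41.9511, 60.0764) (72, 43.9497) (72, 68) (36.652, 68)]  |A|=501.3842
9. canonical 4-gon: [(41.9511, 60.0764) (72, 43.9497) (72, 68) (36.652, 68)]
10. shoelace: 501.3842

Area of P3's cell: 501.3842 (4 vertices)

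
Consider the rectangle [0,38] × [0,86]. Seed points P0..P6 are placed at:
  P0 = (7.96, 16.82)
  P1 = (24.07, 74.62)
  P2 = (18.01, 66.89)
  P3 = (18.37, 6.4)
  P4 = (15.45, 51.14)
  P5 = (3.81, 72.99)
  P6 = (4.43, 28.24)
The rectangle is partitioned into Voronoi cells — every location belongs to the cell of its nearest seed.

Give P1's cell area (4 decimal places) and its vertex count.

Area of P1's cell: 465.4953 (4 vertices)

1. box [0,38]×[0,86]: [(0, 0) (38, 0) (38, 86) (0, 86)]
2. ⊥bis P1·P0 via (16.015,45.72): [(0, 50.1837) (38, 39.5923) (38, 86) (0, 86)]  |A|=1562.2552
3. ⊥bis P1·P2 via (21.04,70.755): [(38, 57.4591) (38, 86) (1.5938, 86)]  |A|=519.5333
4. ⊥bis P1·P3 via (21.22,40.51): [(38, 57.4591) (38, 86) (1.5938, 86)]  |A|=519.5333
5. ⊥bis P1·P4 via (19.76,62.88): [(38, 57.4591) (38, 86) (1.5938, 86)]  |A|=519.5333
6. ⊥bis P1·P5 via (13.94,73.805): [(13.7239, 76.4905) (38, 57.4591) (38, 86) (12.9589, 86)]  |A|=465.4953
7. ⊥bis P1·P6 via (14.25,51.43): [(13.7239, 76.4905) (38, 57.4591) (38, 86) (12.9589, 86)]  |A|=465.4953
8. canonical 4-gon: [(13.7239, 76.4905) (38, 57.4591) (38, 86) (12.9589, 86)]
9. shoelace: 465.4953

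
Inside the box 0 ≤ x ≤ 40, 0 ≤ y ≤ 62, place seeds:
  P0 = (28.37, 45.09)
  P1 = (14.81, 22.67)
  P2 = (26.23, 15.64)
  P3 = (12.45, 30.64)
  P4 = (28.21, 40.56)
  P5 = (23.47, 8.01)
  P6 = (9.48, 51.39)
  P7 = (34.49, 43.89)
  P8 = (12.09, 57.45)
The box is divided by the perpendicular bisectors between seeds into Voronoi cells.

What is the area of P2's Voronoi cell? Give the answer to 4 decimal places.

1. box [0,40]×[0,62]: [(0, 0) (40, 0) (40, 62) (0, 62)]
2. ⊥bis P2·P0 via (27.3,30.365): [(0, 32.3488) (0, 0) (40, 0) (40, 29.4421)]  |A|=1235.8183
3. ⊥bis P2·P1 via (20.52,19.155): [(27.4156, 30.3566) (8.7284, 0) (40, 0) (40, 29.4421)]  |A|=659.9057
4. ⊥bis P2·P3 via (19.34,23.14): [(27.4156, 30.3566) (8.7284, 0) (40, 0) (40, 29.4421)]  |A|=659.9057
5. ⊥bis P2·P4 via (27.22,28.1): [(26.0821, 28.1904) (8.7284, 0) (40, 0) (40, 27.0846)]  |A|=629.2596
6. ⊥bis P2·P5 via (24.85,11.825): [(26.0821, 28.1904) (17.6181, 14.441) (40, 6.3448) (40, 27.0846)]  |A|=332.4593
7. ⊥bis P2·P6 via (17.855,33.515): [(26.0821, 28.1904) (17.6181, 14.441) (40, 6.3448) (40, 27.0846)]  |A|=332.4593
8. ⊥bis P2·P7 via (30.36,29.765): [(39.3509, 27.1361) (26.0821, 28.1904) (17.6181, 14.441) (40, 6.3448) (40, 26.9464)]  |A|=332.4144
9. ⊥bis P2·P8 via (19.16,36.545): [(39.3509, 27.1361) (26.0821, 28.1904) (17.6181, 14.441) (40, 6.3448) (40, 26.9464)]  |A|=332.4144
10. canonical 5-gon: [(39.3509, 27.1361) (26.0821, 28.1904) (17.6181, 14.441) (40, 6.3448) (40, 26.9464)]
11. shoelace: 332.4144

Area of P2's cell: 332.4144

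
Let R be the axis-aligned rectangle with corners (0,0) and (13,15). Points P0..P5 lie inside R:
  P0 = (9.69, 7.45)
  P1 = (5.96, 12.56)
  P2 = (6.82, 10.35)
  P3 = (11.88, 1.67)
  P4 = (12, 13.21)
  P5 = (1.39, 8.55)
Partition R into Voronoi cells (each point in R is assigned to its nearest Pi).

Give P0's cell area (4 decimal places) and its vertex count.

1. box [0,13]×[0,15]: [(0, 0) (13, 0) (13, 15) (0, 15)]
2. ⊥bis P0·P1 via (7.825,10.005): [(0, 4.2932) (0, 0) (13, 0) (13, 13.7824)]  |A|=117.4918
3. ⊥bis P0·P2 via (8.255,8.9): [(0, 0.7304) (0, 0) (13, 0) (13, 13.5959)]  |A|=93.121
4. ⊥bis P0·P3 via (10.785,4.56): [(0, 0.7304) (0, 0.4736) (13, 5.3992) (13, 13.5959)]  |A|=54.9472
5. ⊥bis P0·P4 via (10.845,10.33): [(10.0302, 10.6568) (0, 0.7304) (0, 0.4736) (13, 5.3992) (13, 9.4658)]  |A|=48.8143
6. ⊥bis P0·P5 via (5.54,8): [(10.0302, 10.6568) (5.2674, 5.9433) (4.7827, 2.2858) (13, 5.3992) (13, 9.4658)]  |A|=39.8307
7. canonical 5-gon: [(10.0302, 10.6568) (5.2674, 5.9433) (4.7827, 2.2858) (13, 5.3992) (13, 9.4658)]
8. shoelace: 39.8307

Area of P0's cell: 39.8307 (5 vertices)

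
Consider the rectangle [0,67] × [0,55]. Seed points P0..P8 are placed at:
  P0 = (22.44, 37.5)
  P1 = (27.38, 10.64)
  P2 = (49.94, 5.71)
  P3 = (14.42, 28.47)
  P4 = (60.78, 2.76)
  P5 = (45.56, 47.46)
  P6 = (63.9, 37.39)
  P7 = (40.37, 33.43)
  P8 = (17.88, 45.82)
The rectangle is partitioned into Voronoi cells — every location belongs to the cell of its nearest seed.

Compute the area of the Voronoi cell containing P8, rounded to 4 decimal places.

1. box [0,67]×[0,55]: [(0, 0) (67, 0) (67, 55) (0, 55)]
2. ⊥bis P8·P0 via (20.16,41.66): [(0, 30.6108) (44.4996, 55) (0, 55)]  |A|=542.6561
3. ⊥bis P8·P1 via (22.63,28.23): [(0, 30.6108) (44.4996, 55) (0, 55)]  |A|=542.6561
4. ⊥bis P8·P2 via (33.91,25.765): [(0, 30.6108) (44.4996, 55) (0, 55)]  |A|=542.6561
5. ⊥bis P8·P3 via (16.15,37.145): [(0, 40.3657) (13.0501, 37.7632) (44.4996, 55) (0, 55)]  |A|=479.005
6. ⊥bis P8·P4 via (39.33,24.29): [(0, 40.3657) (13.0501, 37.7632) (44.4996, 55) (0, 55)]  |A|=479.005
7. ⊥bis P8·P5 via (31.72,46.64): [(0, 40.3657) (13.0501, 37.7632) (31.6422, 47.9531) (31.2247, 55) (0, 55)]  |A|=432.2315
8. ⊥bis P8·P6 via (40.89,41.605): [(0, 40.3657) (13.0501, 37.7632) (31.6422, 47.9531) (31.2247, 55) (0, 55)]  |A|=432.2315
9. ⊥bis P8·P7 via (29.125,39.625): [(0, 40.3657) (13.0501, 37.7632) (31.6422, 47.9531) (31.2247, 55) (0, 55)]  |A|=432.2315
10. canonical 5-gon: [(0, 40.3657) (13.0501, 37.7632) (31.6422, 47.9531) (31.2247, 55) (0, 55)]
11. shoelace: 432.2315

Area of P8's cell: 432.2315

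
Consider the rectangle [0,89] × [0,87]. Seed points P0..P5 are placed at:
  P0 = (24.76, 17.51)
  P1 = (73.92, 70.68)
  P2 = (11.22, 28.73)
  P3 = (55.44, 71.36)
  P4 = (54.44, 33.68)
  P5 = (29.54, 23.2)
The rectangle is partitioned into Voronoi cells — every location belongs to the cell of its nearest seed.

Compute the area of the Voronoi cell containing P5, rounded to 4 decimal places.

1. box [0,89]×[0,87]: [(0, 0) (89, 0) (89, 87) (0, 87)]
2. ⊥bis P5·P0 via (27.15,20.355): [(0, 43.1629) (51.3801, 0) (89, 0) (89, 87) (0, 87)]  |A|=6634.1424
3. ⊥bis P5·P1 via (51.73,46.94): [(0, 43.1629) (51.3801, 0) (89, 0) (89, 12.1034) (8.8718, 87) (0, 87)]  |A|=3633.4752
4. ⊥bis P5·P2 via (20.38,25.965): [(20.3986, 26.0266) (51.3801, 0) (89, 0) (89, 12.1034) (32.217, 65.179)]  |A|=2329.9425
5. ⊥bis P5·P3 via (42.49,47.28): [(29.0034, 54.533) (20.3986, 26.0266) (51.3801, 0) (89, 0) (89, 12.1034) (63.3928, 36.0387)]  |A|=2117.1706
6. ⊥bis P5·P4 via (41.99,28.44): [(31.5944, 53.1396) (29.0034, 54.533) (20.3986, 26.0266) (51.3801, 0) (53.9599, 0)]  |A|=677.1628
7. canonical 5-gon: [(31.5944, 53.1396) (29.0034, 54.533) (20.3986, 26.0266) (51.3801, 0) (53.9599, 0)]
8. shoelace: 677.1628

Area of P5's cell: 677.1628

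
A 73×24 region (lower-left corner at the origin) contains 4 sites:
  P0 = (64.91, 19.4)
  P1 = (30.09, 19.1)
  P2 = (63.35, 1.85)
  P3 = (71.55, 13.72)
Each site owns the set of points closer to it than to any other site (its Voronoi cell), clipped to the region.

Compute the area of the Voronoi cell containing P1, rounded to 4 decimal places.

1. box [0,73]×[0,24]: [(0, 0) (73, 0) (73, 24) (0, 24)]
2. ⊥bis P1·P0 via (47.5,19.25): [(0, 0) (47.6659, 0) (47.4591, 24) (0, 24)]  |A|=1141.4991
3. ⊥bis P1·P2 via (46.72,10.475): [(0, 0) (41.2872, 0) (47.5616, 12.0977) (47.4591, 24) (0, 24)]  |A|=1102.9157
4. ⊥bis P1·P3 via (50.82,16.41): [(0, 0) (41.2872, 0) (47.5616, 12.0977) (47.4591, 24) (0, 24)]  |A|=1102.9157
5. canonical 5-gon: [(0, 0) (41.2872, 0) (47.5616, 12.0977) (47.4591, 24) (0, 24)]
6. shoelace: 1102.9157

Area of P1's cell: 1102.9157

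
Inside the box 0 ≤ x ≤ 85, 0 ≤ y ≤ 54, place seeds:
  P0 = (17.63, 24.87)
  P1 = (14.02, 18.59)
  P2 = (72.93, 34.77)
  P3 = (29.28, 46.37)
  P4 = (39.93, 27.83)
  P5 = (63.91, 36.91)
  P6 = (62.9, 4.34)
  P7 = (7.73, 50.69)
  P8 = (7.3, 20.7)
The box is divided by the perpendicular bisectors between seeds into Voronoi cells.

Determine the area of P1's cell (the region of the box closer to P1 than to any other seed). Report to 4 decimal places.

1. box [0,85]×[0,54]: [(0, 0) (85, 0) (85, 54) (0, 54)]
2. ⊥bis P1·P0 via (15.825,21.73): [(0, 30.8269) (0, 0) (53.6268, 0)]  |A|=826.5724
3. ⊥bis P1·P2 via (43.475,26.68): [(50.2734, 1.9277) (0, 30.8269) (0, 0) (50.8028, 0)]  |A|=823.8506
4. ⊥bis P1·P3 via (21.65,32.48): [(50.2734, 1.9277) (0, 30.8269) (0, 0) (50.8028, 0)]  |A|=823.8506
5. ⊥bis P1·P4 via (26.975,23.21): [(30.514, 13.2861) (0, 30.8269) (0, 0) (35.2521, 0)]  |A|=704.5083
6. ⊥bis P1·P5 via (38.965,27.75): [(30.514, 13.2861) (0, 30.8269) (0, 0) (35.2521, 0)]  |A|=704.5083
7. ⊥bis P1·P6 via (38.46,11.465): [(35.1781, 0.2075) (30.514, 13.2861) (0, 30.8269) (0, 0) (35.1176, 0)]  |A|=704.4943
8. ⊥bis P1·P7 via (10.875,34.64): [(35.1781, 0.2075) (30.514, 13.2861) (0, 30.8269) (0, 0) (35.1176, 0)]  |A|=704.4943
9. ⊥bis P1·P8 via (10.66,19.645): [(35.1781, 0.2075) (30.514, 13.2861) (12.0043, 23.9263) (4.4917, 0) (35.1176, 0)]  |A|=465.7323
10. canonical 5-gon: [(35.1781, 0.2075) (30.514, 13.2861) (12.0043, 23.9263) (4.4917, 0) (35.1176, 0)]
11. shoelace: 465.7323

Area of P1's cell: 465.7323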